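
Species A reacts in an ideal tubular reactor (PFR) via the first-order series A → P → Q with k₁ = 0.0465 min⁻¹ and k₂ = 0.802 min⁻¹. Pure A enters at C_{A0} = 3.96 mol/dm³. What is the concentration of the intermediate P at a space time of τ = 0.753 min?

Solving the coupled first-order balances gives C_P(τ) = [k₁/(k₂−k₁)]·C_{A0}·(e^(−k₁τ) − e^(−k₂τ)).
e^(−k₁τ) = e^(−0.0465×0.753) = e^(−0.03501) = 0.9656; e^(−k₂τ) = e^(−0.6039) = 0.5467.
C_P = 0.0465×3.96/(0.802−0.0465) × (0.9656−0.5467) = 0.2437×0.4189 = 0.1021 mol/dm³.

0.102 mol/dm³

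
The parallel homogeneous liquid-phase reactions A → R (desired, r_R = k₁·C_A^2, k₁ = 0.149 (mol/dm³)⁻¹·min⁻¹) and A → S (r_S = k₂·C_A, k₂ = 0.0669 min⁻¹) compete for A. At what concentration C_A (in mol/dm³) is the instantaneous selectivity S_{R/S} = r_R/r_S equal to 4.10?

S_{R/S} = (k₁/k₂)·C_A ⇒ C_A = S·k₂/k₁.
= 4.10×0.0669/0.149 = 1.84 mol/dm³.

1.84 mol/dm³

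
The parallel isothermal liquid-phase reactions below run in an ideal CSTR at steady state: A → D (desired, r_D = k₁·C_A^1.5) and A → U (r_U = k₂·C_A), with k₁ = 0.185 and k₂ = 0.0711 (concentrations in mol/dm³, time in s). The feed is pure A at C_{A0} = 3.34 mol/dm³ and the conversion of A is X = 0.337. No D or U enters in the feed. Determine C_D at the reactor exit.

Exit C_A = C_{A0}(1−X) = 3.34×0.663 = 2.214 mol/dm³.
Rates in a CSTR are evaluated at the outlet concentration: r_D = 0.185×2.214^1.5 = 0.6096, r_U = 0.0711×2.214 = 0.1574.
Fraction of consumed A going to D: r_D/(r_D+r_U) = 0.7947.
C_D = 0.7947·C_{A0}·X = 0.7947×3.34×0.337 = 0.895 mol/dm³.

0.895 mol/dm³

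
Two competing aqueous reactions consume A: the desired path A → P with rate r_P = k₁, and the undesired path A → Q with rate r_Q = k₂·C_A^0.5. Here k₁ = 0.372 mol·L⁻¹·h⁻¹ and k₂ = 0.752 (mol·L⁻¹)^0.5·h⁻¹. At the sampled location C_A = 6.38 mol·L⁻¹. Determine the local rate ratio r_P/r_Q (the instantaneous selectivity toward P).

S_{P/Q} = r_P/r_Q = (k₁)/(k₂·C_A^0.5) = (k₁/k₂)·C_A^-0.5.
= (0.372) / (0.752×6.380^0.5) = 0.3720/1.899 = 0.196.

0.196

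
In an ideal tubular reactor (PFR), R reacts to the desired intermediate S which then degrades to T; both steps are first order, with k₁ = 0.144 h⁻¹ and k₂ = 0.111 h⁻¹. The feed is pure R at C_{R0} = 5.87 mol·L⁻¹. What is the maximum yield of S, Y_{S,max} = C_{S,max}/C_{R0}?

0.417

Evaluating C_S at τ_opt = ln(k₂/k₁)/(k₂−k₁) gives C_{S,max}/C_{R0} = (k₁/k₂)^[k₂/(k₂−k₁)].
= (0.144/0.111)^(0.111/(0.111−0.144)) = (1.297)^(-3.364) = 0.4167.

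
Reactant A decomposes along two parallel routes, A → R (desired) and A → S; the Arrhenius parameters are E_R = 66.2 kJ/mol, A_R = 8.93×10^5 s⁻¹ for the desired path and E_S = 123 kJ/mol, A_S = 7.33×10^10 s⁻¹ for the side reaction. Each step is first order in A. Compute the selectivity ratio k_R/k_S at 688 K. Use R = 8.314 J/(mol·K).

0.250

With equal orders, S_{R/S} = k_R/k_S = (A_R/A_S)·exp[(E_S−E_R)/(RT)].
(E_S−E_R)/(RT) = (123−66.2)×10³/(8.314×688) = 56800/5720 = 9.930.
k_R/k_S = (8.93×10^5/7.33×10^10)·exp(9.930) = 1.218×10^-5 × 20538 = 0.250.
Since E_R < E_S, lowering the temperature improves selectivity toward R.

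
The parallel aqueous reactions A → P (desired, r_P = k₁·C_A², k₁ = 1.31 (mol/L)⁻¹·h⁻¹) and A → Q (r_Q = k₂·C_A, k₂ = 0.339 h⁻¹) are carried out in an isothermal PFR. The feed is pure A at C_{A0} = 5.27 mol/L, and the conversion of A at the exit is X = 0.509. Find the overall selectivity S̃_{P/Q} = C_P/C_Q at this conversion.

14.6

C_A = C_{A0}(1−X) = 2.588 mol/L.
Along a PFR/batch, dC_Q/dC_A = −r_Q/(r_P+r_Q) = −k₂/(k₂+k₁·C_A).
Integrating from C_{A0} to C_A: C_Q = (0.339/1.31)·ln[(0.339+1.31·5.27)/(0.339+1.31·2.59)] = 0.2588·ln(7.243/3.729) = 0.1718 mol/L.
Then C_P = (C_{A0}−C_A) − C_Q = 2.682 − 0.1718 = 2.511 mol/L.
S̃_{P/Q} = C_P/C_Q = 2.511/0.1718 = 14.6.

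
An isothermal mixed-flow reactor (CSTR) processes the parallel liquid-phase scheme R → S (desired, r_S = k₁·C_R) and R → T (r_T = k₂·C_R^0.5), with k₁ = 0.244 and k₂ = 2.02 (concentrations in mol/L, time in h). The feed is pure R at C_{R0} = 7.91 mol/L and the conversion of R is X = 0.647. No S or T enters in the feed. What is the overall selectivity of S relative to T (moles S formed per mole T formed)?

Exit C_R = C_{R0}(1−X) = 7.91×0.353 = 2.792 mol/L.
Rates in a CSTR are evaluated at the outlet concentration: r_S = 0.244×2.792 = 0.6813, r_T = 2.02×2.792^0.5 = 3.375.
Overall selectivity = C_S/C_T = r_Sτ/(r_Tτ) = r_S/r_T = 0.202.

0.202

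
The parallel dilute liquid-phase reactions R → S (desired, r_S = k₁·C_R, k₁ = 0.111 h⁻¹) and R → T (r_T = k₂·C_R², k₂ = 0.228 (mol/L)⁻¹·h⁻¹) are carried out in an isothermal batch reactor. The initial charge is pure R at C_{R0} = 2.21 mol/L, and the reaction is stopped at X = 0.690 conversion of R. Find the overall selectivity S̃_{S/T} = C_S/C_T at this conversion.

0.363

C_R = C_{R0}(1−X) = 0.6851 mol/L.
Along a PFR/batch, dC_S/dC_R = −r_S/(r_S+r_T) = −k₁/(k₁+k₂·C_R).
Integrating from C_{R0} to C_R: C_S = (0.111/0.228)·ln[(0.111+0.228·2.21)/(0.111+0.228·0.685)] = 0.4868·ln(0.6149/0.2672) = 0.4057 mol/L.
C_T = (C_{R0}−C_R)−C_S = 1.119 mol/L; S̃_{S/T} = 0.4057/1.119 = 0.363.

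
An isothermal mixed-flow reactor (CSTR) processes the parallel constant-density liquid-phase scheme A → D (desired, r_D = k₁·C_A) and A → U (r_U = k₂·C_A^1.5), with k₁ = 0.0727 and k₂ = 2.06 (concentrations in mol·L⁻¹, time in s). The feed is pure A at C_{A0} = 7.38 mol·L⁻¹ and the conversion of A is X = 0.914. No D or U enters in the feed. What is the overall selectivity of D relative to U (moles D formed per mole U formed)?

Exit C_A = C_{A0}(1−X) = 7.38×0.0860 = 0.6347 mol·L⁻¹.
A CSTR operates uniformly at the exit composition, giving r_D = 0.04614 and r_U = 1.042 (each k·C_A^n at C_A = 0.6347).
Overall selectivity = C_D/C_U = r_Dτ/(r_Uτ) = r_D/r_U = 0.0443.

0.0443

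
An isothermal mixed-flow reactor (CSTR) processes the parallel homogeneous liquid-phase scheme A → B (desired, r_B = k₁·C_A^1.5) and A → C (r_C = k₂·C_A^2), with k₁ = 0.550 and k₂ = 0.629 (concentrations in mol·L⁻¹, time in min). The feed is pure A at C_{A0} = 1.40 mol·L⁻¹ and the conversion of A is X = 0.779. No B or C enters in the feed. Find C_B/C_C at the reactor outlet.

1.57

Exit C_A = C_{A0}(1−X) = 1.40×0.221 = 0.3094 mol·L⁻¹.
Rates in a CSTR are evaluated at the outlet concentration: r_B = 0.550×0.3094^1.5 = 0.09465, r_C = 0.629×0.3094^2 = 0.06021.
Overall selectivity = C_B/C_C = r_Bτ/(r_Cτ) = r_B/r_C = 1.57.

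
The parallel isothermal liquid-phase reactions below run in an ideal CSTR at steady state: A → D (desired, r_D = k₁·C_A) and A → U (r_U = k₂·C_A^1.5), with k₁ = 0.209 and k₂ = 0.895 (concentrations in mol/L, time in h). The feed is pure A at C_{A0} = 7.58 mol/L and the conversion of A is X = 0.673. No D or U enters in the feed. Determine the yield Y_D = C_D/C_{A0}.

Exit C_A = C_{A0}(1−X) = 7.58×0.327 = 2.479 mol/L.
Rates in a CSTR are evaluated at the outlet concentration: r_D = 0.209×2.479 = 0.5180, r_U = 0.895×2.479^1.5 = 3.493.
Fraction of consumed A going to D: r_D/(r_D+r_U) = 0.1292.
C_D = 0.1292·C_{A0}·X = 0.1292×7.58×0.673 = 0.659 mol/L; Y_D = C_D/C_{A0} = 0.0869.

0.0869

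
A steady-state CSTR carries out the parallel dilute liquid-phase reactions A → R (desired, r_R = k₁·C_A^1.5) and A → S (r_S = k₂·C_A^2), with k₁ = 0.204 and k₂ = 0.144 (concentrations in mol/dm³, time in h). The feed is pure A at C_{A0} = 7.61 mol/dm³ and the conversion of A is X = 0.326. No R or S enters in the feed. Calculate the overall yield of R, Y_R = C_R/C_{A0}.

0.125

Exit C_A = C_{A0}(1−X) = 7.61×0.674 = 5.129 mol/dm³.
Rates in a CSTR are evaluated at the outlet concentration: r_R = 0.204×5.129^1.5 = 2.370, r_S = 0.144×5.129^2 = 3.788.
Fraction of consumed A going to R: r_R/(r_R+r_S) = 0.3848.
C_R = 0.3848·C_{A0}·X = 0.3848×7.61×0.326 = 0.955 mol/dm³; Y_R = C_R/C_{A0} = 0.125.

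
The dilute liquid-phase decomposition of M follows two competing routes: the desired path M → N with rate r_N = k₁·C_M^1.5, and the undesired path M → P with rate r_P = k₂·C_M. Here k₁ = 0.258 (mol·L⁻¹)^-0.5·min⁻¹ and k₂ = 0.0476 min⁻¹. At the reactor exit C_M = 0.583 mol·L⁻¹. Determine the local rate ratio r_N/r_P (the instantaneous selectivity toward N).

S_{N/P} = r_N/r_P = (k₁·C_M^1.5)/(k₂·C_M) = (k₁/k₂)·C_M^0.5.
= (0.258×0.5830^1.5) / (0.0476×0.5830) = 0.1148/0.02775 = 4.14.
Since the desired path is higher order in M, keeping C_M high (PFR or concentrated feed) favours N.

4.14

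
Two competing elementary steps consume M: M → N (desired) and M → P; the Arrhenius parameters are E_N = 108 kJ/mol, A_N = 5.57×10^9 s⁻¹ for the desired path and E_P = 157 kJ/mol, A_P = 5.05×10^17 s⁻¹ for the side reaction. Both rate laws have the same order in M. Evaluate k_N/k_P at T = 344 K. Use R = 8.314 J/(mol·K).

With equal orders, S_{N/P} = k_N/k_P = (A_N/A_P)·exp[(E_P−E_N)/(RT)].
(E_P−E_N)/(RT) = (157−108)×10³/(8.314×344) = 49000/2860 = 17.13.
k_N/k_P = (5.57×10^9/5.05×10^17)·exp(17.13) = 1.103×10^-8 × 2.758×10^7 = 0.304.

0.304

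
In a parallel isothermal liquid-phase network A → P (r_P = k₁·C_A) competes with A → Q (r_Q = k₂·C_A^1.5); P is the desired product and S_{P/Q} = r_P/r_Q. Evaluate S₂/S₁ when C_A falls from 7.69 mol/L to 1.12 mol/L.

S_{P/Q} = (k₁/k₂)·C_A^-0.5, so S₂/S₁ = (C_{A,2}/C_{A,1})^-0.5.
= (1.12/7.69)^(-0.5) = (0.1456)^(-0.5) = 2.62.
Selectivity toward P rises as C_A falls — low-concentration operation is favoured.

2.62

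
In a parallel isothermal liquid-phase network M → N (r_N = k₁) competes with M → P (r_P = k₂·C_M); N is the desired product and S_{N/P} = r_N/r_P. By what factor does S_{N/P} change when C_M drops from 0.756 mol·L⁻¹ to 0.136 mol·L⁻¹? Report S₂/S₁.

5.56

S_{N/P} = (k₁/k₂)·C_M⁻¹, so S₂/S₁ = (C_{M,2}/C_{M,1})⁻¹.
= 0.756/0.136 = 5.56.
Selectivity toward N rises as C_M falls — low-concentration operation is favoured.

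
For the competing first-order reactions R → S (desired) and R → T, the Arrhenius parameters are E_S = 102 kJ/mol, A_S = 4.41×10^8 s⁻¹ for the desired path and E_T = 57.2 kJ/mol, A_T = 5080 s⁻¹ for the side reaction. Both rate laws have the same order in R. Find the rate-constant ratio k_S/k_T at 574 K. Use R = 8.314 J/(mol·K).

k_S/k_T = (A_S/A_T)·exp[−(E_S−E_T)/(RT)] = (A_S/A_T)·exp[(E_T−E_S)/(RT)].
(E_T−E_S)/(RT) = (57.2−102)×10³/(8.314×574) = -44800/4772 = -9.388.
k_S/k_T = (4.41×10^8/5080)·exp(-9.388) = 86811 × 8.375×10^-5 = 7.27.

7.27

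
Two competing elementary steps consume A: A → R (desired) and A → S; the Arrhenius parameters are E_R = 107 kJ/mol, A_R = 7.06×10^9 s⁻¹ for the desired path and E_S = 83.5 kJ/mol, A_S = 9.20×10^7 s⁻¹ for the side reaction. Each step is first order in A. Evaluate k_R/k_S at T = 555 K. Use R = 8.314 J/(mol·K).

k_R/k_S = (A_R/A_S)·exp[−(E_R−E_S)/(RT)] = (A_R/A_S)·exp[(E_S−E_R)/(RT)].
(E_S−E_R)/(RT) = (83.5−107)×10³/(8.314×555) = -23500/4614 = -5.093.
k_R/k_S = (7.06×10^9/9.20×10^7)·exp(-5.093) = 76.74 × 0.006140 = 0.471.

0.471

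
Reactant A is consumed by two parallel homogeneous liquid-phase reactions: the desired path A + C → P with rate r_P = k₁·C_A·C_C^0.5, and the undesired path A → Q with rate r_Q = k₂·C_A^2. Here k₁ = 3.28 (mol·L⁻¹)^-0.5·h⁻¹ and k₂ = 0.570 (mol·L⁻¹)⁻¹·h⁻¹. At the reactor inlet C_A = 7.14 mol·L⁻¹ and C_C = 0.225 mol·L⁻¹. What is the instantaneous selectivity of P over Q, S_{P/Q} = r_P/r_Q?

0.382

S_{P/Q} = r_P/r_Q = (k₁·C_A·C_C^0.5)/(k₂·C_A^2) = (k₁/k₂)·C_A⁻¹·C_C^0.5.
= (3.28×7.140×0.2250^0.5) / (0.570×7.140^2) = 11.11/29.06 = 0.382.
The undesired path is higher order in A, so low C_A (CSTR or dilute feed) favours P.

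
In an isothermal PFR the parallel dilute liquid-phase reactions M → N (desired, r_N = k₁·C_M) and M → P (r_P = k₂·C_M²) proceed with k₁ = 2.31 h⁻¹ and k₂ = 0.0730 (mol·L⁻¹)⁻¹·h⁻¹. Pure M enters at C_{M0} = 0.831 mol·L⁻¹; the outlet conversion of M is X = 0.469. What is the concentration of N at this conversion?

0.382 mol·L⁻¹

C_M = C_{M0}(1−X) = 0.4413 mol·L⁻¹.
Along a PFR/batch, dC_N/dC_M = −r_N/(r_N+r_P) = −k₁/(k₁+k₂·C_M).
Integrating from C_{M0} to C_M: C_N = (2.31/0.0730)·ln[(2.31+0.0730·0.831)/(2.31+0.0730·0.441)] = 31.64·ln(2.371/2.342) = 0.3821 mol·L⁻¹.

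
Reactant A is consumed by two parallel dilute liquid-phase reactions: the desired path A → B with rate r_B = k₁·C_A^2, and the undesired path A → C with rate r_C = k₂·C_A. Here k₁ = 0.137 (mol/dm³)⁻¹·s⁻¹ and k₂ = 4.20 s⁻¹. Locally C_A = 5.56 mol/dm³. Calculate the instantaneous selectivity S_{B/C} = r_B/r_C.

S_{B/C} = r_B/r_C = (k₁·C_A^2)/(k₂·C_A) = (k₁/k₂)·C_A.
= (0.137×5.560^2) / (4.20×5.560) = 4.235/23.35 = 0.181.
Since the desired path is higher order in A, keeping C_A high (PFR or concentrated feed) favours B.

0.181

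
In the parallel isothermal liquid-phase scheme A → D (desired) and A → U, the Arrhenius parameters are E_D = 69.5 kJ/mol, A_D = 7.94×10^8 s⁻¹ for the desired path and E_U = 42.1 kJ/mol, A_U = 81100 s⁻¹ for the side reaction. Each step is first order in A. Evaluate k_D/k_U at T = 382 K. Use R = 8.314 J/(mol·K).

1.75

Since both paths have the same order in A, the concentration cancels and S_{D/U} = k_D/k_U = (A_D/A_U)·exp[(E_U−E_D)/(RT)].
(E_U−E_D)/(RT) = (42.1−69.5)×10³/(8.314×382) = -27400/3176 = -8.627.
k_D/k_U = (7.94×10^8/81100)·exp(-8.627) = 9790 × 1.791×10^-4 = 1.75.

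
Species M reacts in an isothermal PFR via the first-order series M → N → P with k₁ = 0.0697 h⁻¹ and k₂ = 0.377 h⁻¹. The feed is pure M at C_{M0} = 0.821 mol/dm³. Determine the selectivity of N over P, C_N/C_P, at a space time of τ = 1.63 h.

For first-order series with pure M initially, C_N(τ) = k₁C_{M0}/(k₂−k₁)·(e^(−k₁τ) − e^(−k₂τ)).
e^(−k₁τ) = e^(−0.0697×1.63) = e^(−0.1136) = 0.8926; e^(−k₂τ) = e^(−0.6145) = 0.5409.
C_N = 0.0697×0.821/(0.377−0.0697) × (0.8926−0.5409) = 0.1862×0.3517 = 0.06549 mol/dm³.
C_M = C_{M0}e^(−k₁τ) = 0.7328 mol/dm³, so C_P = C_{M0}−C_M−C_N = 0.02268 mol/dm³; C_N/C_P = 2.89.

2.89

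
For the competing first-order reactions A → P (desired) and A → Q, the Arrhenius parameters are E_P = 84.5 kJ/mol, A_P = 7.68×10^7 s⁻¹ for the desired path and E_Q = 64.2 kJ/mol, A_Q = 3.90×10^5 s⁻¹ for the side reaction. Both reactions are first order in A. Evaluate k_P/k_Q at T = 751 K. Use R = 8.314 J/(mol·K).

7.63

k_P/k_Q = (A_P/A_Q)·exp[−(E_P−E_Q)/(RT)] = (A_P/A_Q)·exp[(E_Q−E_P)/(RT)].
(E_Q−E_P)/(RT) = (64.2−84.5)×10³/(8.314×751) = -20300/6244 = -3.251.
k_P/k_Q = (7.68×10^7/3.90×10^5)·exp(-3.251) = 196.9 × 0.03873 = 7.63.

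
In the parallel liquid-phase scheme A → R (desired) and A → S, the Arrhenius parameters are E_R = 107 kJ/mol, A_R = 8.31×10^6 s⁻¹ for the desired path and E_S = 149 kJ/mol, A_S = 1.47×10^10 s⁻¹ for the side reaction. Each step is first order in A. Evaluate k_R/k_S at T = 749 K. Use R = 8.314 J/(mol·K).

0.480

k_R/k_S = (A_R/A_S)·exp[−(E_R−E_S)/(RT)] = (A_R/A_S)·exp[(E_S−E_R)/(RT)].
(E_S−E_R)/(RT) = (149−107)×10³/(8.314×749) = 42000/6227 = 6.745.
k_R/k_S = (8.31×10^6/1.47×10^10)·exp(6.745) = 5.653×10^-4 × 849.5 = 0.480.
Since E_R < E_S, lowering the temperature improves selectivity toward R.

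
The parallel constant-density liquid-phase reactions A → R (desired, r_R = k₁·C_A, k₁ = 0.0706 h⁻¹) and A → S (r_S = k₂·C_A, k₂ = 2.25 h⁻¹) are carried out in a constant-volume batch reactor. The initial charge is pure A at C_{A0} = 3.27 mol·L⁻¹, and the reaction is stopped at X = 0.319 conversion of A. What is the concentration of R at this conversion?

C_A = C_{A0}(1−X) = 2.227 mol·L⁻¹.
Both paths are first order in A, so the instantaneous fraction to R is constant: dC_R/d(−C_A) = k₁/(k₁+k₂) = 0.03042.
C_R = 0.03042·(C_{A0}−C_A) = 0.03042×1.043 = 0.0317 mol·L⁻¹.

0.0317 mol·L⁻¹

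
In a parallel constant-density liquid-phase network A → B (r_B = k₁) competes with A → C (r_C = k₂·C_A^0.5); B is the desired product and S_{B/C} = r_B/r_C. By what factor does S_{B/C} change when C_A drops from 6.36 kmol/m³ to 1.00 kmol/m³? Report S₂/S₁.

2.52

S_{B/C} = (k₁/k₂)·C_A^-0.5, so S₂/S₁ = (C_{A,2}/C_{A,1})^-0.5.
= (1.00/6.36)^(-0.5) = (0.1572)^(-0.5) = 2.52.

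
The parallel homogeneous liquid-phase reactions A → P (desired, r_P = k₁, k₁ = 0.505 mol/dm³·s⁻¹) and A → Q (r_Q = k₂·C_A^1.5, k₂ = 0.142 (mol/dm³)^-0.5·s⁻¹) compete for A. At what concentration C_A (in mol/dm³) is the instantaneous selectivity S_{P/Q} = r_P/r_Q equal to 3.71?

0.972 mol/dm³

S_{P/Q} = (k₁/k₂)·C_A^-1.5 ⇒ C_A = (S·k₂/k₁)^(1/(-1.5)).
= (3.71×0.142/0.505)^(-0.6667) = (1.043)^(-0.6667) = 0.972 mol/dm³.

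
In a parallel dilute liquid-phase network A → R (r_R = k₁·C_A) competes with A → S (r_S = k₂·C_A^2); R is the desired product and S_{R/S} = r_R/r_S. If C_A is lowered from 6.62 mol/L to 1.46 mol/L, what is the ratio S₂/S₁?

S_{R/S} = (k₁/k₂)·C_A⁻¹, so S₂/S₁ = (C_{A,2}/C_{A,1})⁻¹.
= 6.62/1.46 = 4.53.
Selectivity toward R rises as C_A falls — low-concentration operation is favoured.

4.53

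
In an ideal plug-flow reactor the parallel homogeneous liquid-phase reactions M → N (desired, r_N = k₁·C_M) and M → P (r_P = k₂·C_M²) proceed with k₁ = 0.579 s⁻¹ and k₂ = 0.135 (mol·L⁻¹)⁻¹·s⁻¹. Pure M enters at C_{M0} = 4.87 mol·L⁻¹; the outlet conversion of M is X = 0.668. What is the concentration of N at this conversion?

1.88 mol·L⁻¹

C_M = C_{M0}(1−X) = 1.617 mol·L⁻¹.
Along a PFR/batch, dC_N/dC_M = −r_N/(r_N+r_P) = −k₁/(k₁+k₂·C_M).
Integrating from C_{M0} to C_M: C_N = (0.579/0.135)·ln[(0.579+0.135·4.87)/(0.579+0.135·1.62)] = 4.289·ln(1.236/0.7973) = 1.882 mol·L⁻¹.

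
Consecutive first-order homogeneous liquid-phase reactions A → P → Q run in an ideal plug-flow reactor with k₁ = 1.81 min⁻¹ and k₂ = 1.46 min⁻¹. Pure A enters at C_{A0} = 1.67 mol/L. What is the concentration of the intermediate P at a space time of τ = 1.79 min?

0.295 mol/L

The intermediate concentration in a first-order A→B→C sequence is C_P = k₁C_{A0}(e^(−k₁τ) − e^(−k₂τ))/(k₂−k₁).
e^(−k₁τ) = e^(−1.81×1.79) = e^(−3.240) = 0.03917; e^(−k₂τ) = e^(−2.613) = 0.07328.
C_P = 1.81×1.67/(1.46−1.81) × (0.03917−0.07328) = (-8.636)×(-0.03412) = 0.2946 mol/L.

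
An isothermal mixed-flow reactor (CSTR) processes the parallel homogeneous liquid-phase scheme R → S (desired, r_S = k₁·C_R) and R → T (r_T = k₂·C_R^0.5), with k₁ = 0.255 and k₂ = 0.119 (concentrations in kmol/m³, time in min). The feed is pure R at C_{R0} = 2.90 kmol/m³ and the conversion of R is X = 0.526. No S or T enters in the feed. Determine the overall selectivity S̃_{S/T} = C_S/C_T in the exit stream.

2.51

Exit C_R = C_{R0}(1−X) = 2.90×0.474 = 1.375 kmol/m³.
Rates in a CSTR are evaluated at the outlet concentration: r_S = 0.255×1.375 = 0.3505, r_T = 0.119×1.375^0.5 = 0.1395.
Overall selectivity = C_S/C_T = r_Sτ/(r_Tτ) = r_S/r_T = 2.51.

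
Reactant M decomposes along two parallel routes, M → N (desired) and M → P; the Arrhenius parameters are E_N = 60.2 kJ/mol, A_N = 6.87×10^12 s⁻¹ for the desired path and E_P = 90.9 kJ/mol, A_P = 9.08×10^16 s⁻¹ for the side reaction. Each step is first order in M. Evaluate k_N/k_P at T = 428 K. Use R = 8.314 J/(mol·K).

0.422

Since both paths have the same order in M, the concentration cancels and S_{N/P} = k_N/k_P = (A_N/A_P)·exp[(E_P−E_N)/(RT)].
(E_P−E_N)/(RT) = (90.9−60.2)×10³/(8.314×428) = 30700/3558 = 8.627.
k_N/k_P = (6.87×10^12/9.08×10^16)·exp(8.627) = 7.566×10^-5 × 5583 = 0.422.
Since E_N < E_P, lowering the temperature improves selectivity toward N.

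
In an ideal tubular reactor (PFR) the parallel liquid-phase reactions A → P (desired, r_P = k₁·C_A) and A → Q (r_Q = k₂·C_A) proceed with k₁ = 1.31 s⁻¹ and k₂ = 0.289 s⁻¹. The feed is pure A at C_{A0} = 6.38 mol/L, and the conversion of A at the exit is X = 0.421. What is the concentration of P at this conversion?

C_A = C_{A0}(1−X) = 3.694 mol/L.
Both paths are first order in A, so the instantaneous fraction to P is constant: dC_P/d(−C_A) = k₁/(k₁+k₂) = 0.8193.
C_P = 0.8193·(C_{A0}−C_A) = 0.8193×2.686 = 2.20 mol/L.

2.20 mol/L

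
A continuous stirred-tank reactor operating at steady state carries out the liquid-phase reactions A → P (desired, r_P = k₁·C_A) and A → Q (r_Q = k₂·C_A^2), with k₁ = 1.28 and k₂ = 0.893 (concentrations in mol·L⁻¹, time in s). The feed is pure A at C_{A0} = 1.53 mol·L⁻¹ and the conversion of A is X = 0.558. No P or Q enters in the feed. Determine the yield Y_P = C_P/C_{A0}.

Exit C_A = C_{A0}(1−X) = 1.53×0.442 = 0.6763 mol·L⁻¹.
In a CSTR the entire volume is at exit conditions, so r_P = 1.28×0.6763 = 0.8656 and r_Q = 0.893×0.6763^2 = 0.4084.
Fraction of consumed A going to P: r_P/(r_P+r_Q) = 0.6794.
C_P = 0.6794·C_{A0}·X = 0.6794×1.53×0.558 = 0.580 mol·L⁻¹; Y_P = C_P/C_{A0} = 0.379.

0.379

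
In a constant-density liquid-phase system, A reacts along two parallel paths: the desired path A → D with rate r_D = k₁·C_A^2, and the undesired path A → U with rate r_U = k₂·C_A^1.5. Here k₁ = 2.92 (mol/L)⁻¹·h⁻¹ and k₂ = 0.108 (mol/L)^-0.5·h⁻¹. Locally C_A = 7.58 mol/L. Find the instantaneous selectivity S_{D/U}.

74.4

S_{D/U} = r_D/r_U = (k₁·C_A^2)/(k₂·C_A^1.5) = (k₁/k₂)·C_A^0.5.
= (2.92×7.580^2) / (0.108×7.580^1.5) = 167.8/2.254 = 74.4.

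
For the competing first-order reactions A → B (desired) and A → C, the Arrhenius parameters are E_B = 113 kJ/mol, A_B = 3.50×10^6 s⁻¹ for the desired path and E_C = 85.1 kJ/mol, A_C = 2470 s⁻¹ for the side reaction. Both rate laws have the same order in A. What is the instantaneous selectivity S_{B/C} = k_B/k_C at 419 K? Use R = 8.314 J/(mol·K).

0.471

Since both paths have the same order in A, the concentration cancels and S_{B/C} = k_B/k_C = (A_B/A_C)·exp[(E_C−E_B)/(RT)].
(E_C−E_B)/(RT) = (85.1−113)×10³/(8.314×419) = -27900/3484 = -8.009.
k_B/k_C = (3.50×10^6/2470)·exp(-8.009) = 1417 × 3.324×10^-4 = 0.471.
Since E_B > E_C, raising the temperature improves selectivity toward B.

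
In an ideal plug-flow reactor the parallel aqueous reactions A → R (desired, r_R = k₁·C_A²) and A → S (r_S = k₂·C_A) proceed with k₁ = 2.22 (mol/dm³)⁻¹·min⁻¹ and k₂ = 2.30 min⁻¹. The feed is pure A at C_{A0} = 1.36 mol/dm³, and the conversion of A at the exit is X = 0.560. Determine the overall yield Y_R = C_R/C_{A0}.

C_A = C_{A0}(1−X) = 0.5984 mol/dm³.
Along a PFR/batch, dC_S/dC_A = −r_S/(r_R+r_S) = −k₂/(k₂+k₁·C_A).
Integrating from C_{A0} to C_A: C_S = (2.30/2.22)·ln[(2.30+2.22·1.36)/(2.30+2.22·0.598)] = 1.036·ln(5.319/3.628) = 0.3963 mol/dm³.
Then C_R = (C_{A0}−C_A) − C_S = 0.7616 − 0.3963 = 0.3653 mol/dm³.
Y_R = C_R/C_{A0} = 0.3653/1.36 = 0.269.

0.269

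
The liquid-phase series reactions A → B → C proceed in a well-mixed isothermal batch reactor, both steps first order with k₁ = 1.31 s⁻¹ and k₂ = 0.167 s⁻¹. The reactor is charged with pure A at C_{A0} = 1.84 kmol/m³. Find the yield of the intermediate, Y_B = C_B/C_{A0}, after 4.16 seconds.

For first-order series with pure A initially, C_B(t) = k₁C_{A0}/(k₂−k₁)·(e^(−k₁t) − e^(−k₂t)).
e^(−k₁t) = e^(−1.31×4.16) = e^(−5.450) = 0.004298; e^(−k₂t) = e^(−0.6947) = 0.4992.
C_B = 1.31×1.84/(0.167−1.31) × (0.004298−0.4992) = (-2.109)×(-0.4949) = 1.044 kmol/m³.
Y_B = C_B/C_{A0} = 1.044/1.84 = 0.567.

0.567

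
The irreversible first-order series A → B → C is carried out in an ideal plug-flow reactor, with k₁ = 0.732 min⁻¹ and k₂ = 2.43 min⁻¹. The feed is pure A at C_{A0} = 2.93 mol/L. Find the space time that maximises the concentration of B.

Setting dC_B/dτ = 0 gives τ_opt = ln(k₂/k₁)/(k₂−k₁).
= ln(2.43/0.732)/(2.43−0.732) = ln(3.320)/1.698 = 1.200/1.698 = 0.707 min.

0.707 min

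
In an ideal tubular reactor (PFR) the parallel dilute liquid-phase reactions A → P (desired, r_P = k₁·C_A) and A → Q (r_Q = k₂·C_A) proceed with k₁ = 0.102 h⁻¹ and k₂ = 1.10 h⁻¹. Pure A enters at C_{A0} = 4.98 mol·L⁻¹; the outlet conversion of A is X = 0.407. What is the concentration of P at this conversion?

C_A = C_{A0}(1−X) = 2.953 mol·L⁻¹.
Both paths are first order in A, so the instantaneous fraction to P is constant: dC_P/d(−C_A) = k₁/(k₁+k₂) = 0.08486.
C_P = 0.08486·(C_{A0}−C_A) = 0.08486×2.027 = 0.172 mol·L⁻¹.

0.172 mol·L⁻¹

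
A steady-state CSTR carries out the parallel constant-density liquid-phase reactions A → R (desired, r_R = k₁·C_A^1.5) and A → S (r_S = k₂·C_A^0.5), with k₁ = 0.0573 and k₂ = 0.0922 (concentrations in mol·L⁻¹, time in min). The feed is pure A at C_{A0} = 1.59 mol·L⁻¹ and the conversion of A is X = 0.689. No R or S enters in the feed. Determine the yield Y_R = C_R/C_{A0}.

0.162

Exit C_A = C_{A0}(1−X) = 1.59×0.311 = 0.4945 mol·L⁻¹.
Rates in a CSTR are evaluated at the outlet concentration: r_R = 0.0573×0.4945^1.5 = 0.01992, r_S = 0.0922×0.4945^0.5 = 0.06484.
Fraction of consumed A going to R: r_R/(r_R+r_S) = 0.2351.
C_R = 0.2351·C_{A0}·X = 0.2351×1.59×0.689 = 0.258 mol·L⁻¹; Y_R = C_R/C_{A0} = 0.162.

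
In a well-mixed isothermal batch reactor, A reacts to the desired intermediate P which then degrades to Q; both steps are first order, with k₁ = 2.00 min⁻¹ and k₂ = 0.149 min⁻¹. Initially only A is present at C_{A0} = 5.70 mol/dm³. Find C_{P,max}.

Evaluating C_P at t_opt = ln(k₂/k₁)/(k₂−k₁) gives C_{P,max}/C_{A0} = (k₁/k₂)^[k₂/(k₂−k₁)].
= (2.00/0.149)^(0.149/(0.149−2.00)) = (13.42)^(-0.08050) = 0.8114.
C_{P,max} = 0.8114×5.70 = 4.62 mol/dm³.

4.62 mol/dm³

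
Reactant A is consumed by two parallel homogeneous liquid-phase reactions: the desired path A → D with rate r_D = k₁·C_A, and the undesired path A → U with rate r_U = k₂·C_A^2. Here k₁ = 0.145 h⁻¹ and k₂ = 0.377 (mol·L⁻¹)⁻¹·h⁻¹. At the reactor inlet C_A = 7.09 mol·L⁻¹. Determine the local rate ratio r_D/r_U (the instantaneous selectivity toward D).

0.0542

S_{D/U} = r_D/r_U = (k₁·C_A)/(k₂·C_A^2) = (k₁/k₂)·C_A⁻¹.
= (0.145×7.090) / (0.377×7.090^2) = 1.028/18.95 = 0.0542.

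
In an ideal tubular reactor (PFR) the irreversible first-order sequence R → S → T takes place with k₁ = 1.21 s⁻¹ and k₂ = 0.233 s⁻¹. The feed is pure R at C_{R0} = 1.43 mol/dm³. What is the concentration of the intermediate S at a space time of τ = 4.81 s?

The intermediate concentration in a first-order A→B→C sequence is C_S = k₁C_{R0}(e^(−k₁τ) − e^(−k₂τ))/(k₂−k₁).
e^(−k₁τ) = e^(−1.21×4.81) = e^(−5.820) = 0.002967; e^(−k₂τ) = e^(−1.121) = 0.3260.
C_S = 1.21×1.43/(0.233−1.21) × (0.002967−0.3260) = (-1.771)×(-0.3231) = 0.5722 mol/dm³.

0.572 mol/dm³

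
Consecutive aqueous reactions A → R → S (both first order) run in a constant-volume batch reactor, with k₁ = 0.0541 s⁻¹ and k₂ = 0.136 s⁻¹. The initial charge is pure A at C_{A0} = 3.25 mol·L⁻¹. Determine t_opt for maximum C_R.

11.3 s

Setting dC_R/dt = 0 gives t_opt = ln(k₂/k₁)/(k₂−k₁).
= ln(0.136/0.0541)/(0.136−0.0541) = ln(2.514)/0.08190 = 0.9218/0.08190 = 11.3 s.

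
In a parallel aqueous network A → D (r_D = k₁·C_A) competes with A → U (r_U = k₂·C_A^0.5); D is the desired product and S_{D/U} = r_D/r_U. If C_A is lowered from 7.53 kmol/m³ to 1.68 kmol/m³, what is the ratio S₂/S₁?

0.472

S_{D/U} = (k₁/k₂)·C_A^0.5, so S₂/S₁ = (C_{A,2}/C_{A,1})^0.5.
= (1.68/7.53)^0.5 = (0.2231)^0.5 = 0.472.
Selectivity toward D falls as C_A falls — high-concentration operation is favoured.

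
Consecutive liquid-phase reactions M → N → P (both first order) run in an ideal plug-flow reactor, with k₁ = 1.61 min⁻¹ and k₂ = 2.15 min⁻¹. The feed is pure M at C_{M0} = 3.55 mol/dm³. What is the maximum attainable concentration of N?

1.12 mol/dm³

Evaluating C_N at τ_opt = ln(k₂/k₁)/(k₂−k₁) gives C_{N,max}/C_{M0} = (k₁/k₂)^[k₂/(k₂−k₁)].
= (1.61/2.15)^(2.15/(2.15−1.61)) = (0.7488)^(3.981) = 0.3161.
C_{N,max} = 0.3161×3.55 = 1.12 mol/dm³.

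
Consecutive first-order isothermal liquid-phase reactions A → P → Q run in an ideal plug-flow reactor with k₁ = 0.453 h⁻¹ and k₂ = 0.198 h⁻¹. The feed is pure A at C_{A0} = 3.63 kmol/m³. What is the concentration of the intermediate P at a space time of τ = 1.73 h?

Solving the coupled first-order balances gives C_P(τ) = [k₁/(k₂−k₁)]·C_{A0}·(e^(−k₁τ) − e^(−k₂τ)).
e^(−k₁τ) = e^(−0.453×1.73) = e^(−0.7837) = 0.4567; e^(−k₂τ) = e^(−0.3425) = 0.7100.
C_P = 0.453×3.63/(0.198−0.453) × (0.4567−0.7100) = (-6.449)×(-0.2532) = 1.633 kmol/m³.

1.63 kmol/m³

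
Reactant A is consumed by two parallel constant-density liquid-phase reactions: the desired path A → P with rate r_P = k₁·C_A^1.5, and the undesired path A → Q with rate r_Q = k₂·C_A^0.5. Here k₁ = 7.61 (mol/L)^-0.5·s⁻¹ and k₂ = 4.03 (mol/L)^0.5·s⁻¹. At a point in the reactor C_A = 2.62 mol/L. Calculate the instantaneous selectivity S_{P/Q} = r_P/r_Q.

S_{P/Q} = r_P/r_Q = (k₁·C_A^1.5)/(k₂·C_A^0.5) = (k₁/k₂)·C_A.
= (7.61×2.620^1.5) / (4.03×2.620^0.5) = 32.27/6.523 = 4.95.

4.95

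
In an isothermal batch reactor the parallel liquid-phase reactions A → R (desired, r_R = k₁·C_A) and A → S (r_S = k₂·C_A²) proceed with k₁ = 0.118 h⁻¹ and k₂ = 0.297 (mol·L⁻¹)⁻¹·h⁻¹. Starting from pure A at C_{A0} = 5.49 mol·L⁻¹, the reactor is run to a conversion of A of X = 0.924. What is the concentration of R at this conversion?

0.786 mol·L⁻¹

C_A = C_{A0}(1−X) = 0.4172 mol·L⁻¹.
Along a PFR/batch, dC_R/dC_A = −r_R/(r_R+r_S) = −k₁/(k₁+k₂·C_A).
Integrating from C_{A0} to C_A: C_R = (0.118/0.297)·ln[(0.118+0.297·5.49)/(0.118+0.297·0.417)] = 0.3973·ln(1.749/0.2419) = 0.7858 mol·L⁻¹.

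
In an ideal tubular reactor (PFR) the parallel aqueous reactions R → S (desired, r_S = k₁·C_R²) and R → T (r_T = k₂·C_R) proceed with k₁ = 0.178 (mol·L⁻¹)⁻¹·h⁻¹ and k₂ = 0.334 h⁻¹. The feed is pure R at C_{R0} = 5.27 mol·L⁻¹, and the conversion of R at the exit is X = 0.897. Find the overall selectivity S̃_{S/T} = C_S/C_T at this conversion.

C_R = C_{R0}(1−X) = 0.5428 mol·L⁻¹.
Along a PFR/batch, dC_T/dC_R = −r_T/(r_S+r_T) = −k₂/(k₂+k₁·C_R).
Integrating from C_{R0} to C_R: C_T = (0.334/0.178)·ln[(0.334+0.178·5.27)/(0.334+0.178·0.543)] = 1.876·ln(1.272/0.4306) = 2.032 mol·L⁻¹.
Then C_S = (C_{R0}−C_R) − C_T = 4.727 − 2.032 = 2.695 mol·L⁻¹.
S̃_{S/T} = C_S/C_T = 2.695/2.032 = 1.33.

1.33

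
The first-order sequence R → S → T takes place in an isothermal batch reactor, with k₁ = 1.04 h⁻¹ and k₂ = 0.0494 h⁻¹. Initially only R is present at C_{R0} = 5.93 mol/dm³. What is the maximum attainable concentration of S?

5.09 mol/dm³

At the optimum, C_{S,max}/C_{R0} = (k₁/k₂)^[k₂/(k₂−k₁)].
= (1.04/0.0494)^(0.0494/(0.0494−1.04)) = (21.05)^(-0.04987) = 0.8590.
C_{S,max} = 0.8590×5.93 = 5.09 mol/dm³.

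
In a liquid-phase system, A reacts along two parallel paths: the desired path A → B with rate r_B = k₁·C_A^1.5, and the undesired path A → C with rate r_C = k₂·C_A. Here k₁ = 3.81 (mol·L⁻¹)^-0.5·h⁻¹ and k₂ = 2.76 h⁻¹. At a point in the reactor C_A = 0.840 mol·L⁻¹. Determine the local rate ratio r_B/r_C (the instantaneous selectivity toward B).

S_{B/C} = r_B/r_C = (k₁·C_A^1.5)/(k₂·C_A) = (k₁/k₂)·C_A^0.5.
= (3.81×0.8400^1.5) / (2.76×0.8400) = 2.933/2.318 = 1.27.
Since the desired path is higher order in A, keeping C_A high (PFR or concentrated feed) favours B.

1.27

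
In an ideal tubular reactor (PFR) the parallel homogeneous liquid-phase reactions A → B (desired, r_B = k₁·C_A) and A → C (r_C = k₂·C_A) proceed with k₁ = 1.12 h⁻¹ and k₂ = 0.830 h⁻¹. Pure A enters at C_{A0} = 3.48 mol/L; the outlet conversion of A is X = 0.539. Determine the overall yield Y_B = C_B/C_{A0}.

C_A = C_{A0}(1−X) = 1.604 mol/L.
Both paths are first order in A, so the instantaneous fraction to B is constant: dC_B/d(−C_A) = k₁/(k₁+k₂) = 0.5744.
C_B = 0.5744·(C_{A0}−C_A) = 0.5744×1.876 = 1.08 mol/L.
Y_B = C_B/C_{A0} = 1.077/3.48 = 0.310.

0.310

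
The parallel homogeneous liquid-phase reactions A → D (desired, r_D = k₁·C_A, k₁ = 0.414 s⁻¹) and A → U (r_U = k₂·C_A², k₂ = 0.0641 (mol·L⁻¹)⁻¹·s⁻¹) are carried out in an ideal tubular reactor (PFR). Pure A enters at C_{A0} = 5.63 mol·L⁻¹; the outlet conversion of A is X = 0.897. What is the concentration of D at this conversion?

3.49 mol·L⁻¹

C_A = C_{A0}(1−X) = 0.5799 mol·L⁻¹.
Along a PFR/batch, dC_D/dC_A = −r_D/(r_D+r_U) = −k₁/(k₁+k₂·C_A).
Integrating from C_{A0} to C_A: C_D = (0.414/0.0641)·ln[(0.414+0.0641·5.63)/(0.414+0.0641·0.580)] = 6.459·ln(0.7749/0.4512) = 3.493 mol·L⁻¹.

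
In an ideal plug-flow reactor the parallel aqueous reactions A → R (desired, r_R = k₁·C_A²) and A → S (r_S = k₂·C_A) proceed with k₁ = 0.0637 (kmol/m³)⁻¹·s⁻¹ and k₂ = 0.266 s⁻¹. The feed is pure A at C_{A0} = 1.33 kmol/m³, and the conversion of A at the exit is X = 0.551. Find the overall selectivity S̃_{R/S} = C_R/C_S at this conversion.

C_A = C_{A0}(1−X) = 0.5972 kmol/m³.
Along a PFR/batch, dC_S/dC_A = −r_S/(r_R+r_S) = −k₂/(k₂+k₁·C_A).
Integrating from C_{A0} to C_A: C_S = (0.266/0.0637)·ln[(0.266+0.0637·1.33)/(0.266+0.0637·0.597)] = 4.176·ln(0.3507/0.3040) = 0.5964 kmol/m³.
Then C_R = (C_{A0}−C_A) − C_S = 0.7328 − 0.5964 = 0.1364 kmol/m³.
S̃_{R/S} = C_R/C_S = 0.1364/0.5964 = 0.229.

0.229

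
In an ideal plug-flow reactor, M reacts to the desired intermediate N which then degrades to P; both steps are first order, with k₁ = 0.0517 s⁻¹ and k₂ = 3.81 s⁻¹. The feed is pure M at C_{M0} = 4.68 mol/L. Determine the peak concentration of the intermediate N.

0.0599 mol/L

Evaluating C_N at τ_opt = ln(k₂/k₁)/(k₂−k₁) gives C_{N,max}/C_{M0} = (k₁/k₂)^[k₂/(k₂−k₁)].
= (0.0517/3.81)^(3.81/(3.81−0.0517)) = (0.01357)^(1.014) = 0.01279.
C_{N,max} = 0.01279×4.68 = 0.0599 mol/L.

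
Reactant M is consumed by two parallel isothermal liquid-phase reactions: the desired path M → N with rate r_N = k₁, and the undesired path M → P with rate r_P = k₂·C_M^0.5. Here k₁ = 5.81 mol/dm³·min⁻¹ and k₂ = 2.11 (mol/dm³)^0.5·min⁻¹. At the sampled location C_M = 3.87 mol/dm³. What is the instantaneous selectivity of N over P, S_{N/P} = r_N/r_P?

1.40

S_{N/P} = r_N/r_P = (k₁)/(k₂·C_M^0.5) = (k₁/k₂)·C_M^-0.5.
= (5.81) / (2.11×3.870^0.5) = 5.810/4.151 = 1.40.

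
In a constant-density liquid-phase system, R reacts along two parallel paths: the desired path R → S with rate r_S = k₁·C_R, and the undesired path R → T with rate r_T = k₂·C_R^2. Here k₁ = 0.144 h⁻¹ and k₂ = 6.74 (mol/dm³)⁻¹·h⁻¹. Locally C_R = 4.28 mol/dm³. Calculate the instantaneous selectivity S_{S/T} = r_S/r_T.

0.00499

S_{S/T} = r_S/r_T = (k₁·C_R)/(k₂·C_R^2) = (k₁/k₂)·C_R⁻¹.
= (0.144×4.280) / (6.74×4.280^2) = 0.6163/123.5 = 0.00499.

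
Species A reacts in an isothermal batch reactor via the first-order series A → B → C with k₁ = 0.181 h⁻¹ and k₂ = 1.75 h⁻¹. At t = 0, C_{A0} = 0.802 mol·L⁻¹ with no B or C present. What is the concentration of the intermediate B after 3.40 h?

0.0498 mol·L⁻¹

The intermediate concentration in a first-order A→B→C sequence is C_B = k₁C_{A0}(e^(−k₁t) − e^(−k₂t))/(k₂−k₁).
e^(−k₁t) = e^(−0.181×3.40) = e^(−0.6154) = 0.5404; e^(−k₂t) = e^(−5.950) = 0.002606.
C_B = 0.181×0.802/(1.75−0.181) × (0.5404−0.002606) = 0.09252×0.5378 = 0.04976 mol·L⁻¹.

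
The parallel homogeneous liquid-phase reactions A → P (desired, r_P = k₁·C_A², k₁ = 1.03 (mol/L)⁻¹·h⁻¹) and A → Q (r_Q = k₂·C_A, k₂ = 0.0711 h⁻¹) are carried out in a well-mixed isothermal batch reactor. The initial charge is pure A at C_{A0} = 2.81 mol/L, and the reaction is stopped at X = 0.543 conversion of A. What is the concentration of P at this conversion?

1.47 mol/L

C_A = C_{A0}(1−X) = 1.284 mol/L.
Along a PFR/batch, dC_Q/dC_A = −r_Q/(r_P+r_Q) = −k₂/(k₂+k₁·C_A).
Integrating from C_{A0} to C_A: C_Q = (0.0711/1.03)·ln[(0.0711+1.03·2.81)/(0.0711+1.03·1.28)] = 0.06903·ln(2.965/1.394) = 0.05212 mol/L.
Then C_P = (C_{A0}−C_A) − C_Q = 1.526 − 0.05212 = 1.474 mol/L.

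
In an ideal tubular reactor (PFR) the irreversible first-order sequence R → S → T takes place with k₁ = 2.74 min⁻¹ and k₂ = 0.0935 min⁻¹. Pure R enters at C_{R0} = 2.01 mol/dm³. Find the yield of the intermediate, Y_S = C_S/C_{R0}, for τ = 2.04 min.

Solving the coupled first-order balances gives C_S(τ) = [k₁/(k₂−k₁)]·C_{R0}·(e^(−k₁τ) − e^(−k₂τ)).
e^(−k₁τ) = e^(−2.74×2.04) = e^(−5.590) = 0.003737; e^(−k₂τ) = e^(−0.1907) = 0.8263.
C_S = 2.74×2.01/(0.0935−2.74) × (0.003737−0.8263) = (-2.081)×(-0.8226) = 1.712 mol/dm³.
Y_S = C_S/C_{R0} = 1.712/2.01 = 0.852.

0.852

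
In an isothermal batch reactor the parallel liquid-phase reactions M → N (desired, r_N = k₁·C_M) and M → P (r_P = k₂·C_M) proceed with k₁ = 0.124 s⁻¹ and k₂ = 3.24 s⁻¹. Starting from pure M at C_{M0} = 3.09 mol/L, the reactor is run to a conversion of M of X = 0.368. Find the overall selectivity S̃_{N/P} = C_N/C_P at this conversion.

0.0383

C_M = C_{M0}(1−X) = 1.953 mol/L.
Both paths are first order in M, so the instantaneous fraction to N is constant: dC_N/d(−C_M) = k₁/(k₁+k₂) = 0.03686.
C_N = 0.03686·(C_{M0}−C_M) = 0.03686×1.137 = 0.0419 mol/L.
C_P = (C_{M0}−C_M)−C_N = 1.095 mol/L; S̃_{N/P} = 0.04192/1.095 = 0.0383.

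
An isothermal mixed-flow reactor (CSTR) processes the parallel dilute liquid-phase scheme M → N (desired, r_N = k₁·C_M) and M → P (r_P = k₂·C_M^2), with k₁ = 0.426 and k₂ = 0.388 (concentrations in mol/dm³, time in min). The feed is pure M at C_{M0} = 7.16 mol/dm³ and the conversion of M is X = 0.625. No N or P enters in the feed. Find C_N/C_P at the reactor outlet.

Exit C_M = C_{M0}(1−X) = 7.16×0.375 = 2.685 mol/dm³.
In a CSTR the entire volume is at exit conditions, so r_N = 0.426×2.685 = 1.144 and r_P = 0.388×2.685^2 = 2.797.
Overall selectivity = C_N/C_P = r_Nτ/(r_Pτ) = r_N/r_P = 0.409.

0.409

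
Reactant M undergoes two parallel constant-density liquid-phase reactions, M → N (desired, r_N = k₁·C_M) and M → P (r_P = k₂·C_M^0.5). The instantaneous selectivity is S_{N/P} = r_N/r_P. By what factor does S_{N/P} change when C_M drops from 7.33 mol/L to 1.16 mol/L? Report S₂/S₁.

S_{N/P} = (k₁/k₂)·C_M^0.5, so S₂/S₁ = (C_{M,2}/C_{M,1})^0.5.
= (1.16/7.33)^0.5 = (0.1583)^0.5 = 0.398.
Selectivity toward N falls as C_M falls — high-concentration operation is favoured.

0.398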